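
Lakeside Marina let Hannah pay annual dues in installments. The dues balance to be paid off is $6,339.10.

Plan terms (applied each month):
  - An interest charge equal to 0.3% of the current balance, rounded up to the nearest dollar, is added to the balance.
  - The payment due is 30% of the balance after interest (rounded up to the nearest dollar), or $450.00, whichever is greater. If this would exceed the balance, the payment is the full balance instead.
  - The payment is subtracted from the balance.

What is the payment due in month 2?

# | Opening | Interest | Payment | End bal
1 | $6,339.10 | $20.00 | $1,908.00 | $4,451.10
2 | $4,451.10 | $14.00 | $1,340.00 | $3,125.10

$1,340.00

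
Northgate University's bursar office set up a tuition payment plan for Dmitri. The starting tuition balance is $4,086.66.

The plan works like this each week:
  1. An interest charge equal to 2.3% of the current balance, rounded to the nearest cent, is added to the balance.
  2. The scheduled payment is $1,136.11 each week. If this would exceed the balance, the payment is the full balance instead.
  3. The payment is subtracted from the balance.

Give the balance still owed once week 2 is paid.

# | Opening | Interest | Payment | End bal
1 | $4,086.66 | $93.99 | $1,136.11 | $3,044.54
2 | $3,044.54 | $70.02 | $1,136.11 | $1,978.45

$1,978.45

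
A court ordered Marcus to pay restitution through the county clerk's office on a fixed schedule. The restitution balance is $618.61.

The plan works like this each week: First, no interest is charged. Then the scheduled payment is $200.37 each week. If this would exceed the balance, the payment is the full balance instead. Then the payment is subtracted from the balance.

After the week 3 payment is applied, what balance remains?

$17.50

Week 1: opening $618.61; payment $200.37; balance $418.24
Week 2: opening $418.24; payment $200.37; balance $217.87
Week 3: opening $217.87; payment $200.37; balance $17.50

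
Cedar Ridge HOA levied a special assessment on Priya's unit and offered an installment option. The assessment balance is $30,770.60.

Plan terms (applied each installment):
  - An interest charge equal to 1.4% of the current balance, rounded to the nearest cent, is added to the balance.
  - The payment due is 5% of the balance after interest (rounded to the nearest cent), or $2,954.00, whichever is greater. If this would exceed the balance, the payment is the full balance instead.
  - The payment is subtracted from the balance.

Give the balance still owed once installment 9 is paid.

# | Opening | Interest | Payment | End bal
1 | $30,770.60 | $430.79 | $2,954.00 | $28,247.39
2 | $28,247.39 | $395.46 | $2,954.00 | $25,688.85
3 | $25,688.85 | $359.64 | $2,954.00 | $23,094.49
4 | $23,094.49 | $323.32 | $2,954.00 | $20,463.81
5 | $20,463.81 | $286.49 | $2,954.00 | $17,796.30
6 | $17,796.30 | $249.15 | $2,954.00 | $15,091.45
7 | $15,091.45 | $211.28 | $2,954.00 | $12,348.73
8 | $12,348.73 | $172.88 | $2,954.00 | $9,567.61
9 | $9,567.61 | $133.95 | $2,954.00 | $6,747.56

$6,747.56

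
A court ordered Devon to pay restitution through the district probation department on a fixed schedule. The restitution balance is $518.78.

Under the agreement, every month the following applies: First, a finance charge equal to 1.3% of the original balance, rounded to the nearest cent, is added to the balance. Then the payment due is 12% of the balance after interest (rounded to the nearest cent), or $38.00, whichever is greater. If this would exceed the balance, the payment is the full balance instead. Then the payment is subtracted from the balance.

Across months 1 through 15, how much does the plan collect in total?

$619.88

# | Opening | Interest | Payment | End bal
1 | $518.78 | $6.74 | $63.06 | $462.46
2 | $462.46 | $6.74 | $56.30 | $412.90
3 | $412.90 | $6.74 | $50.36 | $369.28
4 | $369.28 | $6.74 | $45.12 | $330.90
5 | $330.90 | $6.74 | $40.52 | $297.12
6 | $297.12 | $6.74 | $38.00 | $265.86
7 | $265.86 | $6.74 | $38.00 | $234.60
8 | $234.60 | $6.74 | $38.00 | $203.34
9 | $203.34 | $6.74 | $38.00 | $172.08
10 | $172.08 | $6.74 | $38.00 | $140.82
11 | $140.82 | $6.74 | $38.00 | $109.56
12 | $109.56 | $6.74 | $38.00 | $78.30
13 | $78.30 | $6.74 | $38.00 | $47.04
14 | $47.04 | $6.74 | $38.00 | $15.78
15 | $15.78 | $6.74 | $22.52 | $0.00
Total paid: $619.88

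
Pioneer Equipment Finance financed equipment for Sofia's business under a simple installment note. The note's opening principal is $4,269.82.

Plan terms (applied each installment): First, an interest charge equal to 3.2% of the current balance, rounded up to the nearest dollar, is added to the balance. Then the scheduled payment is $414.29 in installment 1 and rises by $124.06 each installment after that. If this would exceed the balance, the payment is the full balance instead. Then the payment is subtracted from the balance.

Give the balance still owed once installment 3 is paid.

$3,034.77

Installment 1: opening $4,269.82; interest $137.00 → $4,406.82; payment $414.29; balance $3,992.53
Installment 2: opening $3,992.53; interest $128.00 → $4,120.53; payment $538.35; balance $3,582.18
Installment 3: opening $3,582.18; interest $115.00 → $3,697.18; payment $662.41; balance $3,034.77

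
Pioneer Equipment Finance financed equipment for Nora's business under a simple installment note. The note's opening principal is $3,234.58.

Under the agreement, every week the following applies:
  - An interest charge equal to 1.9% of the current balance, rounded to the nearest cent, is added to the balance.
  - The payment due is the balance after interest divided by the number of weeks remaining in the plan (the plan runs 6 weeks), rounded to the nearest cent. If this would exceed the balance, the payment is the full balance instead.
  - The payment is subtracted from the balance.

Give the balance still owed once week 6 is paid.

$0.00

Week 1: $3,234.58 +$61.46 interest = $3,296.04; pay $549.34 → $2,746.70
Week 2: $2,746.70 +$52.19 interest = $2,798.89; pay $559.78 → $2,239.11
Week 3: $2,239.11 +$42.54 interest = $2,281.65; pay $570.41 → $1,711.24
Week 4: $1,711.24 +$32.51 interest = $1,743.75; pay $581.25 → $1,162.50
Week 5: $1,162.50 +$22.09 interest = $1,184.59; pay $592.30 → $592.29
Week 6: $592.29 +$11.25 interest = $603.54; pay $603.54 → $0.00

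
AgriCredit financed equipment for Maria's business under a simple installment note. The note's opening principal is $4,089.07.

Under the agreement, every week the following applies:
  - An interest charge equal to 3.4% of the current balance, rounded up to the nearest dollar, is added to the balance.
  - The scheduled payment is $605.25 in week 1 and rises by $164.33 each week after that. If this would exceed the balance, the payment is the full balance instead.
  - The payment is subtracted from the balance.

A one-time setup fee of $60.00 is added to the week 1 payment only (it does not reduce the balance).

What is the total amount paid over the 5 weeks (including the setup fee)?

Week 1: opening $4,089.07; interest $140.00 → $4,229.07; payment $605.25 (+ $60.00 fee); balance $3,623.82
Week 2: opening $3,623.82; interest $124.00 → $3,747.82; payment $769.58; balance $2,978.24
Week 3: opening $2,978.24; interest $102.00 → $3,080.24; payment $933.91; balance $2,146.33
Week 4: opening $2,146.33; interest $73.00 → $2,219.33; payment $1,098.24; balance $1,121.09
Week 5: opening $1,121.09; interest $39.00 → $1,160.09; payment $1,160.09; balance $0.00
Total paid: $4,627.07

$4,627.07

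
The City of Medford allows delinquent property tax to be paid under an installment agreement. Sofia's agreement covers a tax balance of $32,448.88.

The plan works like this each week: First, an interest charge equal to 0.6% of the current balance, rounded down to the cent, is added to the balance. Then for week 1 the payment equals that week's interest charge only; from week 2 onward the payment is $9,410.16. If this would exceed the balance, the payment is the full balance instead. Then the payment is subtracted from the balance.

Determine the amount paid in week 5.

Week 1: $32,448.88 +$194.69 interest = $32,643.57; pay $194.69 → $32,448.88
Week 2: $32,448.88 +$194.69 interest = $32,643.57; pay $9,410.16 → $23,233.41
Week 3: $23,233.41 +$139.40 interest = $23,372.81; pay $9,410.16 → $13,962.65
Week 4: $13,962.65 +$83.77 interest = $14,046.42; pay $9,410.16 → $4,636.26
Week 5: $4,636.26 +$27.81 interest = $4,664.07; pay $4,664.07 → $0.00

$4,664.07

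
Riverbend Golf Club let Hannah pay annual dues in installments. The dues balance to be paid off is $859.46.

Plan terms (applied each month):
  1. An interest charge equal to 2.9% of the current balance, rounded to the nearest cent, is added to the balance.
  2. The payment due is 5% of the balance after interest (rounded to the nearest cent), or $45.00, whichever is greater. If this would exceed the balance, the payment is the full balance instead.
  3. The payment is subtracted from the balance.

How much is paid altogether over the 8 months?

# | Opening | Interest | Payment | End bal
1 | $859.46 | $24.92 | $45.00 | $839.38
2 | $839.38 | $24.34 | $45.00 | $818.72
3 | $818.72 | $23.74 | $45.00 | $797.46
4 | $797.46 | $23.13 | $45.00 | $775.59
5 | $775.59 | $22.49 | $45.00 | $753.08
6 | $753.08 | $21.84 | $45.00 | $729.92
7 | $729.92 | $21.17 | $45.00 | $706.09
8 | $706.09 | $20.48 | $45.00 | $681.57
Total paid: $360.00

$360.00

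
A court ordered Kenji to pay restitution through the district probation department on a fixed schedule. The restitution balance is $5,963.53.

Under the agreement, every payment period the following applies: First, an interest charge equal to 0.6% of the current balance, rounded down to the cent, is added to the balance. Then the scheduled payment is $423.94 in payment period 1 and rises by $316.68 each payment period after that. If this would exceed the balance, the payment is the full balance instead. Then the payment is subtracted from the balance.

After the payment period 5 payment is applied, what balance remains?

Payment period 1: $5,963.53 +$35.78 interest = $5,999.31; pay $423.94 → $5,575.37
Payment period 2: $5,575.37 +$33.45 interest = $5,608.82; pay $740.62 → $4,868.20
Payment period 3: $4,868.20 +$29.20 interest = $4,897.40; pay $1,057.30 → $3,840.10
Payment period 4: $3,840.10 +$23.04 interest = $3,863.14; pay $1,373.98 → $2,489.16
Payment period 5: $2,489.16 +$14.93 interest = $2,504.09; pay $1,690.66 → $813.43

$813.43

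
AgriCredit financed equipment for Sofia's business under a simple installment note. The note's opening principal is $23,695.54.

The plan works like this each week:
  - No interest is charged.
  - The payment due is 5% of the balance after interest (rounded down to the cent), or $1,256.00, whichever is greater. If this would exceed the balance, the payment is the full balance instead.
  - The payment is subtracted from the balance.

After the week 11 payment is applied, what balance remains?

$9,879.54

# | Opening | Payment | End bal
1 | $23,695.54 | $1,256.00 | $22,439.54
2 | $22,439.54 | $1,256.00 | $21,183.54
3 | $21,183.54 | $1,256.00 | $19,927.54
4 | $19,927.54 | $1,256.00 | $18,671.54
5 | $18,671.54 | $1,256.00 | $17,415.54
6 | $17,415.54 | $1,256.00 | $16,159.54
7 | $16,159.54 | $1,256.00 | $14,903.54
8 | $14,903.54 | $1,256.00 | $13,647.54
9 | $13,647.54 | $1,256.00 | $12,391.54
10 | $12,391.54 | $1,256.00 | $11,135.54
11 | $11,135.54 | $1,256.00 | $9,879.54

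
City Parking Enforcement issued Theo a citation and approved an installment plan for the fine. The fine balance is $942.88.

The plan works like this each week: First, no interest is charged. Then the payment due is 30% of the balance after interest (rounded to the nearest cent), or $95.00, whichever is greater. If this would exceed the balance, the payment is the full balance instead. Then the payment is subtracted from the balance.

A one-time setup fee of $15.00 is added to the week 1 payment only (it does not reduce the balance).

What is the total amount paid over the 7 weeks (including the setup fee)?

$957.88

# | Opening | Payment | Fee | End bal
1 | $942.88 | $282.86 | $15.00 | $660.02
2 | $660.02 | $198.01 | — | $462.01
3 | $462.01 | $138.60 | — | $323.41
4 | $323.41 | $97.02 | — | $226.39
5 | $226.39 | $95.00 | — | $131.39
6 | $131.39 | $95.00 | — | $36.39
7 | $36.39 | $36.39 | — | $0.00
Total paid: $957.88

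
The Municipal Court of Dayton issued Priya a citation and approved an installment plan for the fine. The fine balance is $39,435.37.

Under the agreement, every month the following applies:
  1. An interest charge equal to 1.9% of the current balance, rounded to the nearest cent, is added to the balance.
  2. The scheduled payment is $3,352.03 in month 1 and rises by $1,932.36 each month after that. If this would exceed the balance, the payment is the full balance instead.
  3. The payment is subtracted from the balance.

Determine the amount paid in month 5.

# | Opening | Interest | Payment | End bal
1 | $39,435.37 | $749.27 | $3,352.03 | $36,832.61
2 | $36,832.61 | $699.82 | $5,284.39 | $32,248.04
3 | $32,248.04 | $612.71 | $7,216.75 | $25,644.00
4 | $25,644.00 | $487.24 | $9,149.11 | $16,982.13
5 | $16,982.13 | $322.66 | $11,081.47 | $6,223.32

$11,081.47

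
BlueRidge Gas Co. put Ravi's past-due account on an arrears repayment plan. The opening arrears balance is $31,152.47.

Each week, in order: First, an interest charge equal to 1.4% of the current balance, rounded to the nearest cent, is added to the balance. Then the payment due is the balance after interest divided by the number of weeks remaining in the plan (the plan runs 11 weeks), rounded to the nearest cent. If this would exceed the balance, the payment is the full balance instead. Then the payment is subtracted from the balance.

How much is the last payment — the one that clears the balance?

$3,300.02

Week 1: opening $31,152.47; interest $436.13 → $31,588.60; payment $2,871.69; balance $28,716.91
Week 2: opening $28,716.91; interest $402.04 → $29,118.95; payment $2,911.90; balance $26,207.05
Week 3: opening $26,207.05; interest $366.90 → $26,573.95; payment $2,952.66; balance $23,621.29
Week 4: opening $23,621.29; interest $330.70 → $23,951.99; payment $2,994.00; balance $20,957.99
Week 5: opening $20,957.99; interest $293.41 → $21,251.40; payment $3,035.91; balance $18,215.49
Week 6: opening $18,215.49; interest $255.02 → $18,470.51; payment $3,078.42; balance $15,392.09
Week 7: opening $15,392.09; interest $215.49 → $15,607.58; payment $3,121.52; balance $12,486.06
Week 8: opening $12,486.06; interest $174.80 → $12,660.86; payment $3,165.22; balance $9,495.64
Week 9: opening $9,495.64; interest $132.94 → $9,628.58; payment $3,209.53; balance $6,419.05
Week 10: opening $6,419.05; interest $89.87 → $6,508.92; payment $3,254.46; balance $3,254.46
Week 11: opening $3,254.46; interest $45.56 → $3,300.02; payment $3,300.02; balance $0.00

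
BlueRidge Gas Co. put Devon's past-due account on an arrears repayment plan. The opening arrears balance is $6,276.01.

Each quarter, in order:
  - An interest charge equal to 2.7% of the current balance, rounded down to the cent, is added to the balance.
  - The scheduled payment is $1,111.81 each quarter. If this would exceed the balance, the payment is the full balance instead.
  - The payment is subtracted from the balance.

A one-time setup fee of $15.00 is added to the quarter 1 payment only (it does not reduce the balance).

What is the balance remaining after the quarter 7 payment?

Quarter 1: $6,276.01 +$169.45 interest = $6,445.46; pay $1,111.81 (+ $15.00 fee) → $5,333.65
Quarter 2: $5,333.65 +$144.00 interest = $5,477.65; pay $1,111.81 → $4,365.84
Quarter 3: $4,365.84 +$117.87 interest = $4,483.71; pay $1,111.81 → $3,371.90
Quarter 4: $3,371.90 +$91.04 interest = $3,462.94; pay $1,111.81 → $2,351.13
Quarter 5: $2,351.13 +$63.48 interest = $2,414.61; pay $1,111.81 → $1,302.80
Quarter 6: $1,302.80 +$35.17 interest = $1,337.97; pay $1,111.81 → $226.16
Quarter 7: $226.16 +$6.10 interest = $232.26; pay $232.26 → $0.00

$0.00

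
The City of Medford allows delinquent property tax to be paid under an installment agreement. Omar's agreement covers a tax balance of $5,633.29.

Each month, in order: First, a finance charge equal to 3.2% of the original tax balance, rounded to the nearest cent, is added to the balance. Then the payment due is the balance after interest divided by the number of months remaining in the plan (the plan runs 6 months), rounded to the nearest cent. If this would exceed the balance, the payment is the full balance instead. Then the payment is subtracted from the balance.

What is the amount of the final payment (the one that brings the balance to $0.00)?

$1,380.54

Month 1: opening $5,633.29; interest $180.27 → $5,813.56; payment $968.93; balance $4,844.63
Month 2: opening $4,844.63; interest $180.27 → $5,024.90; payment $1,004.98; balance $4,019.92
Month 3: opening $4,019.92; interest $180.27 → $4,200.19; payment $1,050.05; balance $3,150.14
Month 4: opening $3,150.14; interest $180.27 → $3,330.41; payment $1,110.14; balance $2,220.27
Month 5: opening $2,220.27; interest $180.27 → $2,400.54; payment $1,200.27; balance $1,200.27
Month 6: opening $1,200.27; interest $180.27 → $1,380.54; payment $1,380.54; balance $0.00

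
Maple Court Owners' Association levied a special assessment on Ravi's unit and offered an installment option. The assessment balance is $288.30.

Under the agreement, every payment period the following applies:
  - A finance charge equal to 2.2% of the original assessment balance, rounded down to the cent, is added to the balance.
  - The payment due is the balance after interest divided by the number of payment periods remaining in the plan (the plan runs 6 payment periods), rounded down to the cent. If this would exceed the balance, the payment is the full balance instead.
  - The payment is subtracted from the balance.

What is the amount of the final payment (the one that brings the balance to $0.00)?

Payment period 1: $288.30 +$6.34 interest = $294.64; pay $49.10 → $245.54
Payment period 2: $245.54 +$6.34 interest = $251.88; pay $50.37 → $201.51
Payment period 3: $201.51 +$6.34 interest = $207.85; pay $51.96 → $155.89
Payment period 4: $155.89 +$6.34 interest = $162.23; pay $54.07 → $108.16
Payment period 5: $108.16 +$6.34 interest = $114.50; pay $57.25 → $57.25
Payment period 6: $57.25 +$6.34 interest = $63.59; pay $63.59 → $0.00

$63.59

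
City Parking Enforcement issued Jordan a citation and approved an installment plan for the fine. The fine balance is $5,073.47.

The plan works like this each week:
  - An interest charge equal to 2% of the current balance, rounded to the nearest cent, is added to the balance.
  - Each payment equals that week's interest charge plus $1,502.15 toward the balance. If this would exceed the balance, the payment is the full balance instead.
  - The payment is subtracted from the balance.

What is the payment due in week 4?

$578.36

# | Opening | Interest | Payment | End bal
1 | $5,073.47 | $101.47 | $1,603.62 | $3,571.32
2 | $3,571.32 | $71.43 | $1,573.58 | $2,069.17
3 | $2,069.17 | $41.38 | $1,543.53 | $567.02
4 | $567.02 | $11.34 | $578.36 | $0.00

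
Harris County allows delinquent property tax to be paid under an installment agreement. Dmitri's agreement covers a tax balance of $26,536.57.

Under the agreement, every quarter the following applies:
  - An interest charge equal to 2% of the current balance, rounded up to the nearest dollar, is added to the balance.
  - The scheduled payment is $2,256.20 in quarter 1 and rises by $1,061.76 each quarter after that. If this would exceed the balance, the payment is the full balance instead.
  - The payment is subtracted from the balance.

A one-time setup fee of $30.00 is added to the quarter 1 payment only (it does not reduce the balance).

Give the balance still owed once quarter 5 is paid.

$6,727.97

Quarter 1: opening $26,536.57; interest $531.00 → $27,067.57; payment $2,256.20 (+ $30.00 fee); balance $24,811.37
Quarter 2: opening $24,811.37; interest $497.00 → $25,308.37; payment $3,317.96; balance $21,990.41
Quarter 3: opening $21,990.41; interest $440.00 → $22,430.41; payment $4,379.72; balance $18,050.69
Quarter 4: opening $18,050.69; interest $362.00 → $18,412.69; payment $5,441.48; balance $12,971.21
Quarter 5: opening $12,971.21; interest $260.00 → $13,231.21; payment $6,503.24; balance $6,727.97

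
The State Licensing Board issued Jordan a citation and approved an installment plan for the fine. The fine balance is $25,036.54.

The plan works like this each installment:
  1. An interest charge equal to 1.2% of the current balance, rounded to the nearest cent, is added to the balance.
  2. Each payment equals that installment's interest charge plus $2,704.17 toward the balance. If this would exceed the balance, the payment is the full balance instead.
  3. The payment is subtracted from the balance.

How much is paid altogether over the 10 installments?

$26,580.69

# | Opening | Interest | Payment | End bal
1 | $25,036.54 | $300.44 | $3,004.61 | $22,332.37
2 | $22,332.37 | $267.99 | $2,972.16 | $19,628.20
3 | $19,628.20 | $235.54 | $2,939.71 | $16,924.03
4 | $16,924.03 | $203.09 | $2,907.26 | $14,219.86
5 | $14,219.86 | $170.64 | $2,874.81 | $11,515.69
6 | $11,515.69 | $138.19 | $2,842.36 | $8,811.52
7 | $8,811.52 | $105.74 | $2,809.91 | $6,107.35
8 | $6,107.35 | $73.29 | $2,777.46 | $3,403.18
9 | $3,403.18 | $40.84 | $2,745.01 | $699.01
10 | $699.01 | $8.39 | $707.40 | $0.00
Total paid: $26,580.69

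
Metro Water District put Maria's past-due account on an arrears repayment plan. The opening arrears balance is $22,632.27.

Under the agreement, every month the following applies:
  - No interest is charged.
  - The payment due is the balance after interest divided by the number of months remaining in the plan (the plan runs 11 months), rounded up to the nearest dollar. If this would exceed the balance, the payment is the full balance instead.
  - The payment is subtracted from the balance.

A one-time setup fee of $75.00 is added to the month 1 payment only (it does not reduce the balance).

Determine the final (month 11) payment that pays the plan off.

Month 1: $22,632.27 − $2,058.00 (+ $75.00 fee) → $20,574.27
Month 2: $20,574.27 − $2,058.00 → $18,516.27
Month 3: $18,516.27 − $2,058.00 → $16,458.27
Month 4: $16,458.27 − $2,058.00 → $14,400.27
Month 5: $14,400.27 − $2,058.00 → $12,342.27
Month 6: $12,342.27 − $2,058.00 → $10,284.27
Month 7: $10,284.27 − $2,057.00 → $8,227.27
Month 8: $8,227.27 − $2,057.00 → $6,170.27
Month 9: $6,170.27 − $2,057.00 → $4,113.27
Month 10: $4,113.27 − $2,057.00 → $2,056.27
Month 11: $2,056.27 − $2,056.27 → $0.00

$2,056.27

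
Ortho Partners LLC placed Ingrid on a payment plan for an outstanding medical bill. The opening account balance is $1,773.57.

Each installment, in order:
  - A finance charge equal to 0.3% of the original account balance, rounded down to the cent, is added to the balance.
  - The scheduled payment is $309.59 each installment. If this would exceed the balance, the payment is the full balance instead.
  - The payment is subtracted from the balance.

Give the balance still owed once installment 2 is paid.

Installment 1: opening $1,773.57; interest $5.32 → $1,778.89; payment $309.59; balance $1,469.30
Installment 2: opening $1,469.30; interest $5.32 → $1,474.62; payment $309.59; balance $1,165.03

$1,165.03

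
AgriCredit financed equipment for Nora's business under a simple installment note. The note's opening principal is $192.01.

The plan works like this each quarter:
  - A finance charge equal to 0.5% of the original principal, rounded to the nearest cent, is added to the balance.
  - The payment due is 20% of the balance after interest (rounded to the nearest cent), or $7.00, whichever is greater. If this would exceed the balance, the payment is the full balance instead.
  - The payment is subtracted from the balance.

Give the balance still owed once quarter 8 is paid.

$35.41

Quarter 1: $192.01 +$0.96 interest = $192.97; pay $38.59 → $154.38
Quarter 2: $154.38 +$0.96 interest = $155.34; pay $31.07 → $124.27
Quarter 3: $124.27 +$0.96 interest = $125.23; pay $25.05 → $100.18
Quarter 4: $100.18 +$0.96 interest = $101.14; pay $20.23 → $80.91
Quarter 5: $80.91 +$0.96 interest = $81.87; pay $16.37 → $65.50
Quarter 6: $65.50 +$0.96 interest = $66.46; pay $13.29 → $53.17
Quarter 7: $53.17 +$0.96 interest = $54.13; pay $10.83 → $43.30
Quarter 8: $43.30 +$0.96 interest = $44.26; pay $8.85 → $35.41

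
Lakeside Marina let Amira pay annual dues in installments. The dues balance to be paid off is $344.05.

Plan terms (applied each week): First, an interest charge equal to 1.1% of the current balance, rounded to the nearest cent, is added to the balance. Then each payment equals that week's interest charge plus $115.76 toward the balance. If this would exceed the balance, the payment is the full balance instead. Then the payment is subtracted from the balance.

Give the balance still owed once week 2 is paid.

$112.53

Week 1: $344.05 +$3.78 interest = $347.83; pay $119.54 → $228.29
Week 2: $228.29 +$2.51 interest = $230.80; pay $118.27 → $112.53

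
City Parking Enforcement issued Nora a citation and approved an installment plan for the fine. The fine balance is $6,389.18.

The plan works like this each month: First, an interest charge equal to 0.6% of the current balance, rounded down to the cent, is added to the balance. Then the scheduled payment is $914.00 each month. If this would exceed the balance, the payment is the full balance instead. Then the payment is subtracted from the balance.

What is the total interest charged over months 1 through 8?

Month 1: opening $6,389.18; interest $38.33 → $6,427.51; payment $914.00; balance $5,513.51
Month 2: opening $5,513.51; interest $33.08 → $5,546.59; payment $914.00; balance $4,632.59
Month 3: opening $4,632.59; interest $27.79 → $4,660.38; payment $914.00; balance $3,746.38
Month 4: opening $3,746.38; interest $22.47 → $3,768.85; payment $914.00; balance $2,854.85
Month 5: opening $2,854.85; interest $17.12 → $2,871.97; payment $914.00; balance $1,957.97
Month 6: opening $1,957.97; interest $11.74 → $1,969.71; payment $914.00; balance $1,055.71
Month 7: opening $1,055.71; interest $6.33 → $1,062.04; payment $914.00; balance $148.04
Month 8: opening $148.04; interest $0.88 → $148.92; payment $148.92; balance $0.00
Total interest: $38.33 + $33.08 + $27.79 + $22.47 + $17.12 + $11.74 + $6.33 + $0.88 = $157.74

$157.74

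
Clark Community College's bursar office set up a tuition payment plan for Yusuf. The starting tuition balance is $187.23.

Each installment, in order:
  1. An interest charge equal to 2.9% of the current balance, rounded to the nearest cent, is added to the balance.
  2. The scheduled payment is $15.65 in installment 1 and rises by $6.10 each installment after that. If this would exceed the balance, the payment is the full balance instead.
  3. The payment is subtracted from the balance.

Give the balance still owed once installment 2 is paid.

$160.39

Installment 1: opening $187.23; interest $5.43 → $192.66; payment $15.65; balance $177.01
Installment 2: opening $177.01; interest $5.13 → $182.14; payment $21.75; balance $160.39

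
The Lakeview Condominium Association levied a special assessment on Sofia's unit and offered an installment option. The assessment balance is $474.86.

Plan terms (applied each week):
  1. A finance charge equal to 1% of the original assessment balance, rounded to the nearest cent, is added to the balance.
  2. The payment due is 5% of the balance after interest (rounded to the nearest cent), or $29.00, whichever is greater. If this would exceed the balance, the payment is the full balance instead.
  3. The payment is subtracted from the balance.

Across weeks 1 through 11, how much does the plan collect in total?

$319.00

Week 1: $474.86 +$4.75 interest = $479.61; pay $29.00 → $450.61
Week 2: $450.61 +$4.75 interest = $455.36; pay $29.00 → $426.36
Week 3: $426.36 +$4.75 interest = $431.11; pay $29.00 → $402.11
Week 4: $402.11 +$4.75 interest = $406.86; pay $29.00 → $377.86
Week 5: $377.86 +$4.75 interest = $382.61; pay $29.00 → $353.61
Week 6: $353.61 +$4.75 interest = $358.36; pay $29.00 → $329.36
Week 7: $329.36 +$4.75 interest = $334.11; pay $29.00 → $305.11
Week 8: $305.11 +$4.75 interest = $309.86; pay $29.00 → $280.86
Week 9: $280.86 +$4.75 interest = $285.61; pay $29.00 → $256.61
Week 10: $256.61 +$4.75 interest = $261.36; pay $29.00 → $232.36
Week 11: $232.36 +$4.75 interest = $237.11; pay $29.00 → $208.11
Total paid: $319.00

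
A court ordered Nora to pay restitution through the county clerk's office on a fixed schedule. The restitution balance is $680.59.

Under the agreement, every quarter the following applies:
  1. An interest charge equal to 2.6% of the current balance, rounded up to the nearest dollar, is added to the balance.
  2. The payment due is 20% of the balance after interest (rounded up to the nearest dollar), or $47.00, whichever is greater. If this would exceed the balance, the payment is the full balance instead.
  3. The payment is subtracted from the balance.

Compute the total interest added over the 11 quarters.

Quarter 1: opening $680.59; interest $18.00 → $698.59; payment $140.00; balance $558.59
Quarter 2: opening $558.59; interest $15.00 → $573.59; payment $115.00; balance $458.59
Quarter 3: opening $458.59; interest $12.00 → $470.59; payment $95.00; balance $375.59
Quarter 4: opening $375.59; interest $10.00 → $385.59; payment $78.00; balance $307.59
Quarter 5: opening $307.59; interest $8.00 → $315.59; payment $64.00; balance $251.59
Quarter 6: opening $251.59; interest $7.00 → $258.59; payment $52.00; balance $206.59
Quarter 7: opening $206.59; interest $6.00 → $212.59; payment $47.00; balance $165.59
Quarter 8: opening $165.59; interest $5.00 → $170.59; payment $47.00; balance $123.59
Quarter 9: opening $123.59; interest $4.00 → $127.59; payment $47.00; balance $80.59
Quarter 10: opening $80.59; interest $3.00 → $83.59; payment $47.00; balance $36.59
Quarter 11: opening $36.59; interest $1.00 → $37.59; payment $37.59; balance $0.00
Total interest: $18.00 + $15.00 + $12.00 + $10.00 + $8.00 + $7.00 + $6.00 + $5.00 + $4.00 + $3.00 + $1.00 = $89.00

$89.00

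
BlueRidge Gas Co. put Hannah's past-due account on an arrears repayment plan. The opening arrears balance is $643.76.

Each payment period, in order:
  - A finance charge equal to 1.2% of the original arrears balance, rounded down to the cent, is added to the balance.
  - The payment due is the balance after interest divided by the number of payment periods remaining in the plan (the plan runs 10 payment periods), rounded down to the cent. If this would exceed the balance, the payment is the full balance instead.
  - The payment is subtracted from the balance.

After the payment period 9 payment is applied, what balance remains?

$79.28

Payment period 1: $643.76 +$7.72 interest = $651.48; pay $65.14 → $586.34
Payment period 2: $586.34 +$7.72 interest = $594.06; pay $66.00 → $528.06
Payment period 3: $528.06 +$7.72 interest = $535.78; pay $66.97 → $468.81
Payment period 4: $468.81 +$7.72 interest = $476.53; pay $68.07 → $408.46
Payment period 5: $408.46 +$7.72 interest = $416.18; pay $69.36 → $346.82
Payment period 6: $346.82 +$7.72 interest = $354.54; pay $70.90 → $283.64
Payment period 7: $283.64 +$7.72 interest = $291.36; pay $72.84 → $218.52
Payment period 8: $218.52 +$7.72 interest = $226.24; pay $75.41 → $150.83
Payment period 9: $150.83 +$7.72 interest = $158.55; pay $79.27 → $79.28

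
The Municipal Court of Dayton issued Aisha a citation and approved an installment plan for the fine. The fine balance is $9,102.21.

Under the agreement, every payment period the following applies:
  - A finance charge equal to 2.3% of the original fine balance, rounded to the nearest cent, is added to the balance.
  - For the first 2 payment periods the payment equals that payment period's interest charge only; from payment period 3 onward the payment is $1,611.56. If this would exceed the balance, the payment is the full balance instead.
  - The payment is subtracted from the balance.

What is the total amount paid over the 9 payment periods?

$10,986.36

Payment period 1: opening $9,102.21; interest $209.35 → $9,311.56; payment $209.35; balance $9,102.21
Payment period 2: opening $9,102.21; interest $209.35 → $9,311.56; payment $209.35; balance $9,102.21
Payment period 3: opening $9,102.21; interest $209.35 → $9,311.56; payment $1,611.56; balance $7,700.00
Payment period 4: opening $7,700.00; interest $209.35 → $7,909.35; payment $1,611.56; balance $6,297.79
Payment period 5: opening $6,297.79; interest $209.35 → $6,507.14; payment $1,611.56; balance $4,895.58
Payment period 6: opening $4,895.58; interest $209.35 → $5,104.93; payment $1,611.56; balance $3,493.37
Payment period 7: opening $3,493.37; interest $209.35 → $3,702.72; payment $1,611.56; balance $2,091.16
Payment period 8: opening $2,091.16; interest $209.35 → $2,300.51; payment $1,611.56; balance $688.95
Payment period 9: opening $688.95; interest $209.35 → $898.30; payment $898.30; balance $0.00
Total paid: $10,986.36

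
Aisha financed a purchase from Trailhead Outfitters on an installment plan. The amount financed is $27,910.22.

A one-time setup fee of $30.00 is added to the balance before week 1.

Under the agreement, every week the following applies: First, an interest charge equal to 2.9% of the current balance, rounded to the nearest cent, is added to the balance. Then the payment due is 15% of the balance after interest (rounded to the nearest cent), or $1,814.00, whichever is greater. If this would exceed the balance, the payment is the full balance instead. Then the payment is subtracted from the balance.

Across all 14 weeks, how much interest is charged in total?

# | Opening | Interest | Payment | End bal
1 | $27,940.22 | $810.27 | $4,312.57 | $24,437.92
2 | $24,437.92 | $708.70 | $3,771.99 | $21,374.63
3 | $21,374.63 | $619.86 | $3,299.17 | $18,695.32
4 | $18,695.32 | $542.16 | $2,885.62 | $16,351.86
5 | $16,351.86 | $474.20 | $2,523.91 | $14,302.15
6 | $14,302.15 | $414.76 | $2,207.54 | $12,509.37
7 | $12,509.37 | $362.77 | $1,930.82 | $10,941.32
8 | $10,941.32 | $317.30 | $1,814.00 | $9,444.62
9 | $9,444.62 | $273.89 | $1,814.00 | $7,904.51
10 | $7,904.51 | $229.23 | $1,814.00 | $6,319.74
11 | $6,319.74 | $183.27 | $1,814.00 | $4,689.01
12 | $4,689.01 | $135.98 | $1,814.00 | $3,010.99
13 | $3,010.99 | $87.32 | $1,814.00 | $1,284.31
14 | $1,284.31 | $37.24 | $1,321.55 | $0.00
Total interest: $810.27 + $708.70 + $619.86 + $542.16 + $474.20 + $414.76 + $362.77 + $317.30 + $273.89 + $229.23 + $183.27 + $135.98 + $87.32 + $37.24 = $5,196.95

$5,196.95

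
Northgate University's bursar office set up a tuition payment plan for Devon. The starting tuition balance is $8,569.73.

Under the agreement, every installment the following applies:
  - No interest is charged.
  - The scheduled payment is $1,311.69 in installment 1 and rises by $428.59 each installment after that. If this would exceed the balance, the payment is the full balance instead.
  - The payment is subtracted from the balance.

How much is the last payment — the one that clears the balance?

$751.43

Installment 1: $8,569.73 − $1,311.69 → $7,258.04
Installment 2: $7,258.04 − $1,740.28 → $5,517.76
Installment 3: $5,517.76 − $2,168.87 → $3,348.89
Installment 4: $3,348.89 − $2,597.46 → $751.43
Installment 5: $751.43 − $751.43 → $0.00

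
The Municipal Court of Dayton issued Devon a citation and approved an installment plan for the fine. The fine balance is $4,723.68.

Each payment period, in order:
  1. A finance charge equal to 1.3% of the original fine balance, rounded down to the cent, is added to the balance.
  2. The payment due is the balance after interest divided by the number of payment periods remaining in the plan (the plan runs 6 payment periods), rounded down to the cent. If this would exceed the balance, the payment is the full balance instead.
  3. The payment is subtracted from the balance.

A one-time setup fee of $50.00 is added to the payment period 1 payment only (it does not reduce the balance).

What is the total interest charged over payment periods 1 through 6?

$368.40

Payment period 1: $4,723.68 +$61.40 interest = $4,785.08; pay $797.51 (+ $50.00 fee) → $3,987.57
Payment period 2: $3,987.57 +$61.40 interest = $4,048.97; pay $809.79 → $3,239.18
Payment period 3: $3,239.18 +$61.40 interest = $3,300.58; pay $825.14 → $2,475.44
Payment period 4: $2,475.44 +$61.40 interest = $2,536.84; pay $845.61 → $1,691.23
Payment period 5: $1,691.23 +$61.40 interest = $1,752.63; pay $876.31 → $876.32
Payment period 6: $876.32 +$61.40 interest = $937.72; pay $937.72 → $0.00
Total interest: $61.40 + $61.40 + $61.40 + $61.40 + $61.40 + $61.40 = $368.40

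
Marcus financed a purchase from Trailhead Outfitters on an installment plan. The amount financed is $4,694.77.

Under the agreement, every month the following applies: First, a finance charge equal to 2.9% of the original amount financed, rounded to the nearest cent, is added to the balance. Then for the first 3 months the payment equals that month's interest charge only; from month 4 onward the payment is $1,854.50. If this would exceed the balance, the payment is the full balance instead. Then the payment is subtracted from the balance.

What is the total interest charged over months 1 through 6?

Month 1: opening $4,694.77; interest $136.15 → $4,830.92; payment $136.15; balance $4,694.77
Month 2: opening $4,694.77; interest $136.15 → $4,830.92; payment $136.15; balance $4,694.77
Month 3: opening $4,694.77; interest $136.15 → $4,830.92; payment $136.15; balance $4,694.77
Month 4: opening $4,694.77; interest $136.15 → $4,830.92; payment $1,854.50; balance $2,976.42
Month 5: opening $2,976.42; interest $136.15 → $3,112.57; payment $1,854.50; balance $1,258.07
Month 6: opening $1,258.07; interest $136.15 → $1,394.22; payment $1,394.22; balance $0.00
Total interest: $136.15 + $136.15 + $136.15 + $136.15 + $136.15 + $136.15 = $816.90

$816.90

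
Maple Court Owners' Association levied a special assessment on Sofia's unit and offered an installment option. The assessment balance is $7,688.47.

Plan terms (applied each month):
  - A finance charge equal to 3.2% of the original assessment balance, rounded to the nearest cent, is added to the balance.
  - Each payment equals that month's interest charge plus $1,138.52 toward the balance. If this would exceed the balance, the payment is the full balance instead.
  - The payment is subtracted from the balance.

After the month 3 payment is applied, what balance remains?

Month 1: opening $7,688.47; interest $246.03 → $7,934.50; payment $1,384.55; balance $6,549.95
Month 2: opening $6,549.95; interest $246.03 → $6,795.98; payment $1,384.55; balance $5,411.43
Month 3: opening $5,411.43; interest $246.03 → $5,657.46; payment $1,384.55; balance $4,272.91

$4,272.91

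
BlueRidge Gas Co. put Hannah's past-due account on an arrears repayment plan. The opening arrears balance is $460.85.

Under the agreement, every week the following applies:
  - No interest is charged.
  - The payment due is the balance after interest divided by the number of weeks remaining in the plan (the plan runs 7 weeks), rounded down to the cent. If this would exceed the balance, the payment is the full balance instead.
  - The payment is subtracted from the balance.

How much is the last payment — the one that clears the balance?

$65.84

# | Opening | Payment | End bal
1 | $460.85 | $65.83 | $395.02
2 | $395.02 | $65.83 | $329.19
3 | $329.19 | $65.83 | $263.36
4 | $263.36 | $65.84 | $197.52
5 | $197.52 | $65.84 | $131.68
6 | $131.68 | $65.84 | $65.84
7 | $65.84 | $65.84 | $0.00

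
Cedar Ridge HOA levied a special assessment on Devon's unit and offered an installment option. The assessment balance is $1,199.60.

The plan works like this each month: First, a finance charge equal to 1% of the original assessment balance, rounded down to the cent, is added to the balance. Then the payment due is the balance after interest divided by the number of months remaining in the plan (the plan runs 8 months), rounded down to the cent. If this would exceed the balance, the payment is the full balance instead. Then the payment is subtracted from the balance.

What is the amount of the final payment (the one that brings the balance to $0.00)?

Month 1: opening $1,199.60; interest $11.99 → $1,211.59; payment $151.44; balance $1,060.15
Month 2: opening $1,060.15; interest $11.99 → $1,072.14; payment $153.16; balance $918.98
Month 3: opening $918.98; interest $11.99 → $930.97; payment $155.16; balance $775.81
Month 4: opening $775.81; interest $11.99 → $787.80; payment $157.56; balance $630.24
Month 5: opening $630.24; interest $11.99 → $642.23; payment $160.55; balance $481.68
Month 6: opening $481.68; interest $11.99 → $493.67; payment $164.55; balance $329.12
Month 7: opening $329.12; interest $11.99 → $341.11; payment $170.55; balance $170.56
Month 8: opening $170.56; interest $11.99 → $182.55; payment $182.55; balance $0.00

$182.55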